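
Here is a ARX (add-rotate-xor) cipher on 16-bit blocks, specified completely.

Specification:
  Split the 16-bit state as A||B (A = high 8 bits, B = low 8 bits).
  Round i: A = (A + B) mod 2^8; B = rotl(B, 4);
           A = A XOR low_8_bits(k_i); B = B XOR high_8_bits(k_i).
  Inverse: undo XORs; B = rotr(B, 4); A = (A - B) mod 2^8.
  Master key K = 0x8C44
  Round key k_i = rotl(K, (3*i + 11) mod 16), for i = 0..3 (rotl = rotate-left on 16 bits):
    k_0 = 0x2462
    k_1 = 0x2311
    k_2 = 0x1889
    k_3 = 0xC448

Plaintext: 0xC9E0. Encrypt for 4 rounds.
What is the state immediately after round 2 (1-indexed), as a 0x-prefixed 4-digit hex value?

s_0 = plaintext = 0xC9E0
s_1 = Round(s_0, k_0) = 0xCB2A
s_2 = Round(s_1, k_1) = 0xE481
s_3 = Round(s_2, k_2) = 0xEC00
s_4 = Round(s_3, k_3) = 0xA4C4

0xE481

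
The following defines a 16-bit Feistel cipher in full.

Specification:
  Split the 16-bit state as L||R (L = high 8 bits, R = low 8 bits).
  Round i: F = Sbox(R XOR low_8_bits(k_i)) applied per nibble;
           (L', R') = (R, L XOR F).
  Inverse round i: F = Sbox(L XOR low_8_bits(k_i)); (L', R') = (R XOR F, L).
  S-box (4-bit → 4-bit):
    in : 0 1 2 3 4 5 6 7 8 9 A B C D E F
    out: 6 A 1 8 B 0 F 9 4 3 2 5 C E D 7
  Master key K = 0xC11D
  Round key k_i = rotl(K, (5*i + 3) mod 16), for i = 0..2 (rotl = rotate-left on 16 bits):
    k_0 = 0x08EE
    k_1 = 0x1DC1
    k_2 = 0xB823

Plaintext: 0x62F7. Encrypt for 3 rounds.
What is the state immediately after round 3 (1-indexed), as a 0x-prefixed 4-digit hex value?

s_0 = plaintext = 0x62F7
s_1 = Round(s_0, k_0) = 0xF7C1
s_2 = Round(s_1, k_1) = 0xC191
s_3 = Round(s_2, k_2) = 0x9190

0x9190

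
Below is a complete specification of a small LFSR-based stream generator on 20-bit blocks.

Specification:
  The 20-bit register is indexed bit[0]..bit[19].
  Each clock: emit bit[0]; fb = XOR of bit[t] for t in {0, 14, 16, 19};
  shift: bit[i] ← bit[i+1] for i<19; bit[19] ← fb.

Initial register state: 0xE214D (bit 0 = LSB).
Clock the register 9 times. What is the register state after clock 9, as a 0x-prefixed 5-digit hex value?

reg_0 = 0xE214D
clock 1: out=1, reg = 0x710A6
clock 2: out=0, reg = 0xB8853
clock 3: out=1, reg = 0xDC429
clock 4: out=1, reg = 0x6E214
clock 5: out=0, reg = 0xB710A
clock 6: out=0, reg = 0xDB885
clock 7: out=1, reg = 0xEDC42
clock 8: out=0, reg = 0x76E21
clock 9: out=1, reg = 0xBB710

0xBB710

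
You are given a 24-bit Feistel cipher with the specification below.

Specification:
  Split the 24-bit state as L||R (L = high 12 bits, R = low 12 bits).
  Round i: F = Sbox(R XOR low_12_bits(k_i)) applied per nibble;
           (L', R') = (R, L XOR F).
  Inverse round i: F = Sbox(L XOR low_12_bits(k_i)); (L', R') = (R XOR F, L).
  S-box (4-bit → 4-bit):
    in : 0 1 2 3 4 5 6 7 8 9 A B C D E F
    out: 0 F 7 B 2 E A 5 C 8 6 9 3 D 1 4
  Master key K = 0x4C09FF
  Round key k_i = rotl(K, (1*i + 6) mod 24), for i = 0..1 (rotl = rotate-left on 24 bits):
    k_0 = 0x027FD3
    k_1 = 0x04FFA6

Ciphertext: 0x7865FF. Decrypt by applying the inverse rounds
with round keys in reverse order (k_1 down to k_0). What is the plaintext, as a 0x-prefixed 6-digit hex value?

0xD6598F

s_0 = ciphertext = 0x7865FF
s_1 = InvRound(s_0, k_1) = 0x98F786
s_2 = InvRound(s_1, k_0) = 0xD6598F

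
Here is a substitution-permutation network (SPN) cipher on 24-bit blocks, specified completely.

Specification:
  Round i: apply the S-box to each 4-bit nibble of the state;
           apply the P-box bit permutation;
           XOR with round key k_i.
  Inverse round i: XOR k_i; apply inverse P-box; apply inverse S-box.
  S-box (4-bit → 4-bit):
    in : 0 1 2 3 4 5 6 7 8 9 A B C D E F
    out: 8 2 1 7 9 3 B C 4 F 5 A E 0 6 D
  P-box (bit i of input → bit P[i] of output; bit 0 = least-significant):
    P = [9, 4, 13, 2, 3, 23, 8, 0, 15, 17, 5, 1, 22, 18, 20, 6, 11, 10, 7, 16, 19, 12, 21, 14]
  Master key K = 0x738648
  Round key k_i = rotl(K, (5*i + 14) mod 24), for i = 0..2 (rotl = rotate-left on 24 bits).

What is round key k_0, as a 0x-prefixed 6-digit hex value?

K = 0x738648
k_0 = rotl(K, (5*0+14) mod 24) = rotl(K, 14) = 0x921CE1

0x921CE1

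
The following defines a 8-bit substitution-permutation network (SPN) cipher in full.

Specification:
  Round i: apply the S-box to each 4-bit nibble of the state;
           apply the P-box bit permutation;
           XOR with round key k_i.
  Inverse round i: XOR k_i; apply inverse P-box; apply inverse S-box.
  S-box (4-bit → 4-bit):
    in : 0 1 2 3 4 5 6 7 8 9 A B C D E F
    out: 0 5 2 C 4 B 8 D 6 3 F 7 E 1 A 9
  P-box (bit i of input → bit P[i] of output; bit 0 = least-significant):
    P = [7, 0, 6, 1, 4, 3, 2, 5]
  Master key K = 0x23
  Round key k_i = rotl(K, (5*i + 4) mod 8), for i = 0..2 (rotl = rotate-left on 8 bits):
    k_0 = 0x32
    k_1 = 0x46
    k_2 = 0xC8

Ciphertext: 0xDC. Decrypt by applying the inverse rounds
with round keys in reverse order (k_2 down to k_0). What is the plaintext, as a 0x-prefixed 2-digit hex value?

s_0 = ciphertext = 0xDC
s_1 = InvRound(s_0, k_2) = 0x10
s_2 = InvRound(s_1, k_1) = 0x13
s_3 = InvRound(s_2, k_0) = 0x62

0x62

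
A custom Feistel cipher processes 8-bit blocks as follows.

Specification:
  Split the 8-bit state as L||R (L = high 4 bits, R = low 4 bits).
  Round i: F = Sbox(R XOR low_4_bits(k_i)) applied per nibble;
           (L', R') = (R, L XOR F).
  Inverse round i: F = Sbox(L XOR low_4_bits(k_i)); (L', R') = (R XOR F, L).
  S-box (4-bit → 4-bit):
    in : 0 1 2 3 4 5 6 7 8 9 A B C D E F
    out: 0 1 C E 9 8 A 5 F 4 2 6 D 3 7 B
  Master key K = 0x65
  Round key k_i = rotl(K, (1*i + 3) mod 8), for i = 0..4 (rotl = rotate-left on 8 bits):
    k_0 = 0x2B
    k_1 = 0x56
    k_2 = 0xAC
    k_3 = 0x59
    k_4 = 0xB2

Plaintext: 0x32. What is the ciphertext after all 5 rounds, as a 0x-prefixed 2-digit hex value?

s_0 = plaintext = 0x32
s_1 = Round(s_0, k_0) = 0x27
s_2 = Round(s_1, k_1) = 0x73
s_3 = Round(s_2, k_2) = 0x3C
s_4 = Round(s_3, k_3) = 0xCB
s_5 = Round(s_4, k_4) = 0xB8

0xB8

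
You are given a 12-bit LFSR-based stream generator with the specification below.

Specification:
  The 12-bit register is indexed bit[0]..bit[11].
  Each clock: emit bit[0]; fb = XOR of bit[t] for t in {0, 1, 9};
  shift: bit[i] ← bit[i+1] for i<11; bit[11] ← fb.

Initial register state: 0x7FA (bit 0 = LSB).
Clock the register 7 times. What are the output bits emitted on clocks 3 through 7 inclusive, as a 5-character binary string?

01111

reg_0 = 0x7FA
clock 1: out=0, reg = 0x3FD
clock 2: out=1, reg = 0x1FE
clock 3: out=0, reg = 0x8FF
clock 4: out=1, reg = 0x47F
clock 5: out=1, reg = 0x23F
clock 6: out=1, reg = 0x91F
clock 7: out=1, reg = 0x48F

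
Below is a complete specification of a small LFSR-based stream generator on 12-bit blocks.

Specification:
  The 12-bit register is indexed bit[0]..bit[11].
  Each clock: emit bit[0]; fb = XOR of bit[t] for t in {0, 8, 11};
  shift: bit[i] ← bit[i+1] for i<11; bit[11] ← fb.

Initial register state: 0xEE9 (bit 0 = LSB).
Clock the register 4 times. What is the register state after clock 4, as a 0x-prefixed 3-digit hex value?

reg_0 = 0xEE9
clock 1: out=1, reg = 0x774
clock 2: out=0, reg = 0xBBA
clock 3: out=0, reg = 0x5DD
clock 4: out=1, reg = 0x2EE

0x2EE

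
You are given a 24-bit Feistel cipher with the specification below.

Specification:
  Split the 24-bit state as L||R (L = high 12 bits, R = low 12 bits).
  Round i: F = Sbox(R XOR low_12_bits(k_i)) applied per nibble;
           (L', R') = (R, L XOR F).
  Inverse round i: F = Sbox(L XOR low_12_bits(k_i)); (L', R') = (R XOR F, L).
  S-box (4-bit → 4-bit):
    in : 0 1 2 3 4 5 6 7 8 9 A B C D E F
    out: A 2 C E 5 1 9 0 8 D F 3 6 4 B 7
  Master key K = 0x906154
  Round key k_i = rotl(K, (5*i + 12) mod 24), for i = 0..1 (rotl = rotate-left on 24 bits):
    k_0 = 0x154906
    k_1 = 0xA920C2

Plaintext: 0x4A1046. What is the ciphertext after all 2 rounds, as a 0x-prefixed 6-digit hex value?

s_0 = plaintext = 0x4A1046
s_1 = Round(s_0, k_0) = 0x0469FB
s_2 = Round(s_1, k_1) = 0x9FBDAB

0x9FBDAB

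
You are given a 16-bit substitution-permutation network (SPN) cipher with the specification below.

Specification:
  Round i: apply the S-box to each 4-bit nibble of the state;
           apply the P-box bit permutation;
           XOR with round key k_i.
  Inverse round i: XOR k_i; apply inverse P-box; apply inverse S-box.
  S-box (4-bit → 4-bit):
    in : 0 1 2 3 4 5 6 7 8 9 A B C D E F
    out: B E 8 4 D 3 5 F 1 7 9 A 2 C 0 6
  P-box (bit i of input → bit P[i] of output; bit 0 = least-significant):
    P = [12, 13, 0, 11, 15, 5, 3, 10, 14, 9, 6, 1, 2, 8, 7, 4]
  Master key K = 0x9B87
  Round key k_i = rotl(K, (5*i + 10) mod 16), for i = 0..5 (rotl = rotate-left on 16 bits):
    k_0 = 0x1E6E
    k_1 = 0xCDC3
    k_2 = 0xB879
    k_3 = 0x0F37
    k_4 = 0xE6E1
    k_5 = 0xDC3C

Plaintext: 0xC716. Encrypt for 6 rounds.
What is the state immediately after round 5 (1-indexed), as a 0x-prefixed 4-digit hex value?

s_0 = plaintext = 0xC716
s_1 = Round(s_0, k_0) = 0x4905
s_2 = Round(s_1, k_1) = 0x3B37
s_3 = Round(s_2, k_2) = 0x82F2
s_4 = Round(s_3, k_3) = 0x0719
s_5 = Round(s_4, k_4) = 0x919E
s_6 = Round(s_5, k_5) = 0x5FD2

0x919E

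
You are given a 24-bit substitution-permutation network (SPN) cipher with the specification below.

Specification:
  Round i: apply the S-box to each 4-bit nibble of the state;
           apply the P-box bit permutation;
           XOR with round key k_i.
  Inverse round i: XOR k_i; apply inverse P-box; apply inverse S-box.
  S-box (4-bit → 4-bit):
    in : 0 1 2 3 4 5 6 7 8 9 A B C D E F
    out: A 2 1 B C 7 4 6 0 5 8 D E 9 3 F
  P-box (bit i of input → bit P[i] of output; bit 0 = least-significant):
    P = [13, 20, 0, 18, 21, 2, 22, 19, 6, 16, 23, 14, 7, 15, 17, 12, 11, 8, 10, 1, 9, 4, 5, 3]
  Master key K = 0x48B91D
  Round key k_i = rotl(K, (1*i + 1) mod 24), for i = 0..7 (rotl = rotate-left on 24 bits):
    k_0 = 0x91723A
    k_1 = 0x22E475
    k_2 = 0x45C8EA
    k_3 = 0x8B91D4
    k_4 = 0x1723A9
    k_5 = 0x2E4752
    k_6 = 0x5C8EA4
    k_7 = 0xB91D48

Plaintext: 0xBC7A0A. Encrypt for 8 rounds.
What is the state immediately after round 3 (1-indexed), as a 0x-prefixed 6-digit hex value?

s_0 = plaintext = 0xBC7A0A
s_1 = Round(s_0, k_0) = 0x9FB514
s_2 = Round(s_1, k_1) = 0xA5FB92
s_3 = Round(s_2, k_2) = 0xA73522
s_4 = Round(s_3, k_3) = 0x2A241C
s_5 = Round(s_4, k_4) = 0x83612E
s_6 = Round(s_5, k_5) = 0x1D6E50
s_7 = Round(s_6, k_6) = 0x2B86F2
s_8 = Round(s_7, k_7) = 0x51334E

0xA73522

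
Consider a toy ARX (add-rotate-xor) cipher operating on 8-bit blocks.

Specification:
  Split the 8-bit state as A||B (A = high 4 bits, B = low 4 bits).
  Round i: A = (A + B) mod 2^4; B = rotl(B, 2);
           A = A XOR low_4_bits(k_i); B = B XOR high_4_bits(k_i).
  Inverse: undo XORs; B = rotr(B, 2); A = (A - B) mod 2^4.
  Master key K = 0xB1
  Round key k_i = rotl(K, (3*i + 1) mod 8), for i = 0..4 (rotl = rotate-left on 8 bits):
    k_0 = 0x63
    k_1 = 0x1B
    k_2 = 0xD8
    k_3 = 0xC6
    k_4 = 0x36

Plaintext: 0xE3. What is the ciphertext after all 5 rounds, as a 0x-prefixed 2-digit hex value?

0xD3

s_0 = plaintext = 0xE3
s_1 = Round(s_0, k_0) = 0x2A
s_2 = Round(s_1, k_1) = 0x7B
s_3 = Round(s_2, k_2) = 0xA3
s_4 = Round(s_3, k_3) = 0xB0
s_5 = Round(s_4, k_4) = 0xD3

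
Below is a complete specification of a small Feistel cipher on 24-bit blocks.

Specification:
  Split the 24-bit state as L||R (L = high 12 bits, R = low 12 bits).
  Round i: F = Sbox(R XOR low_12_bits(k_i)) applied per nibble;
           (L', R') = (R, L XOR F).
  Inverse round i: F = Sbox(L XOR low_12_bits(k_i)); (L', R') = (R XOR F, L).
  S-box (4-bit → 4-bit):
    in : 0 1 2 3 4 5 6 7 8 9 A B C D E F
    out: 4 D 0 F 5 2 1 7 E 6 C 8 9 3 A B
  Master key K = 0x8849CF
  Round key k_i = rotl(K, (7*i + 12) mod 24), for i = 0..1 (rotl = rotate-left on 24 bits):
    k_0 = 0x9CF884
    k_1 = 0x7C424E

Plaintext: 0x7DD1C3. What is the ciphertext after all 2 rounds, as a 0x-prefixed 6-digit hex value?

0x18AE56

s_0 = plaintext = 0x7DD1C3
s_1 = Round(s_0, k_0) = 0x1C318A
s_2 = Round(s_1, k_1) = 0x18AE56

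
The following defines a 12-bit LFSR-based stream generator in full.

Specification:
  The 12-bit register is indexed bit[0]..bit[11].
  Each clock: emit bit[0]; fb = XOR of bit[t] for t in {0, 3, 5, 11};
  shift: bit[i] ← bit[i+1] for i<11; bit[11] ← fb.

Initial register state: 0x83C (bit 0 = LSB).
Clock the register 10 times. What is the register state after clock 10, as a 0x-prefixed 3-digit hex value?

0xAA6

reg_0 = 0x83C
clock 1: out=0, reg = 0xC1E
clock 2: out=0, reg = 0x60F
clock 3: out=1, reg = 0x307
clock 4: out=1, reg = 0x983
clock 5: out=1, reg = 0x4C1
clock 6: out=1, reg = 0xA60
clock 7: out=0, reg = 0x530
clock 8: out=0, reg = 0xA98
clock 9: out=0, reg = 0x54C
clock 10: out=0, reg = 0xAA6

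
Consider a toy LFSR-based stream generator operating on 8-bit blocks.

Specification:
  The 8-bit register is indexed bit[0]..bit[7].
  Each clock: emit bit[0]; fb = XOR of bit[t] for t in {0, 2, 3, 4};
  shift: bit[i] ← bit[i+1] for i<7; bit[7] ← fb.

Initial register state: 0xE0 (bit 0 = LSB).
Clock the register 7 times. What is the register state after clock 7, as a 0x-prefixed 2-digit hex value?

reg_0 = 0xE0
clock 1: out=0, reg = 0x70
clock 2: out=0, reg = 0xB8
clock 3: out=0, reg = 0x5C
clock 4: out=0, reg = 0xAE
clock 5: out=0, reg = 0x57
clock 6: out=1, reg = 0xAB
clock 7: out=1, reg = 0x55

0x55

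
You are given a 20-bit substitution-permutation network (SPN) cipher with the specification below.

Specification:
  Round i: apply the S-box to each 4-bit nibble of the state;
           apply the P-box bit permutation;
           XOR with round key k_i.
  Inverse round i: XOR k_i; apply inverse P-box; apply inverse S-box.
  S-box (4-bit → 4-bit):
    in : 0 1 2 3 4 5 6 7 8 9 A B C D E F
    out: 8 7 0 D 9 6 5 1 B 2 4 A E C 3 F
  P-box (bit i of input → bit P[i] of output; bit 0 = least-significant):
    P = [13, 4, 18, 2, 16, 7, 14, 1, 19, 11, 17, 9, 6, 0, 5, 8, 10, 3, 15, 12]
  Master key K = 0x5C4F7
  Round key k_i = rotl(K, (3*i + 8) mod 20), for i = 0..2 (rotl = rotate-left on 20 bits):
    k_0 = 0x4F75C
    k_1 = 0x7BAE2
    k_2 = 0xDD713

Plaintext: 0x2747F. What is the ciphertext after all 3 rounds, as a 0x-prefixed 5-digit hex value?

s_0 = plaintext = 0x2747F
s_1 = Round(s_0, k_0) = 0x9D508
s_2 = Round(s_1, k_1) = 0x593DC
s_3 = Round(s_2, k_2) = 0x3150C

0x3150C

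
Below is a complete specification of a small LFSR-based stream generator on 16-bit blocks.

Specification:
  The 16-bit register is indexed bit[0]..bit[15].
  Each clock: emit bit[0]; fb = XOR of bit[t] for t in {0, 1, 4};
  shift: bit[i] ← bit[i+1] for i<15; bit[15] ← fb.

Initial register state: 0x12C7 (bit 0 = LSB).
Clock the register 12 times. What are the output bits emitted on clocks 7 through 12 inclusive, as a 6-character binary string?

110100

reg_0 = 0x12C7
clock 1: out=1, reg = 0x0963
clock 2: out=1, reg = 0x04B1
clock 3: out=1, reg = 0x0258
clock 4: out=0, reg = 0x812C
clock 5: out=0, reg = 0x4096
clock 6: out=0, reg = 0x204B
clock 7: out=1, reg = 0x1025
clock 8: out=1, reg = 0x8812
clock 9: out=0, reg = 0x4409
clock 10: out=1, reg = 0xA204
clock 11: out=0, reg = 0x5102
clock 12: out=0, reg = 0xA881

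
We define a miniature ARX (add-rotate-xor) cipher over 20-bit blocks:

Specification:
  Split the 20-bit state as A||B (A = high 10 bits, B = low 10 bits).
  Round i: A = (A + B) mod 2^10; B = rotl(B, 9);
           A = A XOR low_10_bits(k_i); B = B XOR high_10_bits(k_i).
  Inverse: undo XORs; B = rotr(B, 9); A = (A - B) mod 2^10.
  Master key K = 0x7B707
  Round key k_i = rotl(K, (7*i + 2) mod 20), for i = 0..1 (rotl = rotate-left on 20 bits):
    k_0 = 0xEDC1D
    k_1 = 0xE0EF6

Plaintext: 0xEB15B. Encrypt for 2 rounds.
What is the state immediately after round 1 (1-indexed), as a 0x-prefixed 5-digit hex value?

0x4691A

s_0 = plaintext = 0xEB15B
s_1 = Round(s_0, k_0) = 0x4691A
s_2 = Round(s_1, k_1) = 0x30B0E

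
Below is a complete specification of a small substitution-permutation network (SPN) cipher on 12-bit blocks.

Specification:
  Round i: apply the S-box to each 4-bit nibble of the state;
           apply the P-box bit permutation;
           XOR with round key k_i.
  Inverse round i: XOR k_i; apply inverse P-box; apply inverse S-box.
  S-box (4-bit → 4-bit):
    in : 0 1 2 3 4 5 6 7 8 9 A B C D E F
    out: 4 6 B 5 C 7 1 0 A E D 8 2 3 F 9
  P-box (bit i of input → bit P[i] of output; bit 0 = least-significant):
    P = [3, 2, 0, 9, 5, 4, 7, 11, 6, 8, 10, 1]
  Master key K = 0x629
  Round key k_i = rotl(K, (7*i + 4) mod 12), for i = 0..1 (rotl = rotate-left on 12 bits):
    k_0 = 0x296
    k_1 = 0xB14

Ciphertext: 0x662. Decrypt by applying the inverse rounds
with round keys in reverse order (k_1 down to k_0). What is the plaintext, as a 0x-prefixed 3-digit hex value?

0x4E6

s_0 = ciphertext = 0x662
s_1 = InvRound(s_0, k_1) = 0xE2C
s_2 = InvRound(s_1, k_0) = 0x4E6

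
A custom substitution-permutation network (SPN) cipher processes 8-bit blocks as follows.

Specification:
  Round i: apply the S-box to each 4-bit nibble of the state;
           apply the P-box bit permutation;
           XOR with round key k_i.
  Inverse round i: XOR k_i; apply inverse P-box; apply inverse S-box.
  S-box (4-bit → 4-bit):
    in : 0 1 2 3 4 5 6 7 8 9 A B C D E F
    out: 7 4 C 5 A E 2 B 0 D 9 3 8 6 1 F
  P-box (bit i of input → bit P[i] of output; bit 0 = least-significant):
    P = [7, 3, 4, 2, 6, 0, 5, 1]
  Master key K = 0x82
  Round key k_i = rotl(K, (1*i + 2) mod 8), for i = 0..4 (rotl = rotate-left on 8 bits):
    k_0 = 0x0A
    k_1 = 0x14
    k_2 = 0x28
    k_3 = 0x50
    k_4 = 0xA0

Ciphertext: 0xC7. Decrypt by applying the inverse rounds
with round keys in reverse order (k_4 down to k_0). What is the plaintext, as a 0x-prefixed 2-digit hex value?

s_0 = ciphertext = 0xC7
s_1 = InvRound(s_0, k_4) = 0xFC
s_2 = InvRound(s_1, k_3) = 0x17
s_3 = InvRound(s_2, k_2) = 0x55
s_4 = InvRound(s_3, k_1) = 0xB8
s_5 = InvRound(s_4, k_0) = 0x23

0x23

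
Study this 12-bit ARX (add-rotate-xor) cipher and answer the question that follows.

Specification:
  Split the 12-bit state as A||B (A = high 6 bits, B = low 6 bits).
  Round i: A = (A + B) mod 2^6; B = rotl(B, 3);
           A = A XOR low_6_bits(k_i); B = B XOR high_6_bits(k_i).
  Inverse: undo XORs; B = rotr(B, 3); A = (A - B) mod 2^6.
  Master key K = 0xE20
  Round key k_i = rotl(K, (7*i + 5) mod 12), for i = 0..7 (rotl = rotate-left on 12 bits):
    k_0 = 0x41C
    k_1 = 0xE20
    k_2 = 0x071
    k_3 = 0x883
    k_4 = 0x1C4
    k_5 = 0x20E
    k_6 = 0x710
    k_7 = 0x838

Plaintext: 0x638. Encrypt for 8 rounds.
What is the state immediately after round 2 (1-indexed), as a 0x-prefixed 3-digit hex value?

s_0 = plaintext = 0x638
s_1 = Round(s_0, k_0) = 0x317
s_2 = Round(s_1, k_1) = 0x0C2
s_3 = Round(s_2, k_2) = 0xD11
s_4 = Round(s_3, k_3) = 0x1A8
s_5 = Round(s_4, k_4) = 0xA82
s_6 = Round(s_5, k_5) = 0x898
s_7 = Round(s_6, k_6) = 0xA9F
s_8 = Round(s_7, k_7) = 0xC5B

0x0C2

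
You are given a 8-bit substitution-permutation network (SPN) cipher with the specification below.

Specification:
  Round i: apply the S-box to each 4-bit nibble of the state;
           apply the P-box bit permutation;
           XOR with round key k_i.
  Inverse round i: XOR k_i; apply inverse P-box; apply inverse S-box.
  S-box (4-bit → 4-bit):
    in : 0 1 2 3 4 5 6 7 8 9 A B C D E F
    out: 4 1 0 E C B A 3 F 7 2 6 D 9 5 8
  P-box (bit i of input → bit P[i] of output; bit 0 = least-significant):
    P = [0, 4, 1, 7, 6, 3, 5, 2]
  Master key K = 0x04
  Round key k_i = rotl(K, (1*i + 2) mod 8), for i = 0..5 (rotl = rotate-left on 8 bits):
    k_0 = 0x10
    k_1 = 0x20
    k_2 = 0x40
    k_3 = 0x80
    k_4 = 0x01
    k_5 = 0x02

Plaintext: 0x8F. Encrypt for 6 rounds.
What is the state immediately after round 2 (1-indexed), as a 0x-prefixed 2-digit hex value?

s_0 = plaintext = 0x8F
s_1 = Round(s_0, k_0) = 0xFC
s_2 = Round(s_1, k_1) = 0xA7
s_3 = Round(s_2, k_2) = 0x59
s_4 = Round(s_3, k_3) = 0xDF
s_5 = Round(s_4, k_4) = 0xC5
s_6 = Round(s_5, k_5) = 0xF7

0xA7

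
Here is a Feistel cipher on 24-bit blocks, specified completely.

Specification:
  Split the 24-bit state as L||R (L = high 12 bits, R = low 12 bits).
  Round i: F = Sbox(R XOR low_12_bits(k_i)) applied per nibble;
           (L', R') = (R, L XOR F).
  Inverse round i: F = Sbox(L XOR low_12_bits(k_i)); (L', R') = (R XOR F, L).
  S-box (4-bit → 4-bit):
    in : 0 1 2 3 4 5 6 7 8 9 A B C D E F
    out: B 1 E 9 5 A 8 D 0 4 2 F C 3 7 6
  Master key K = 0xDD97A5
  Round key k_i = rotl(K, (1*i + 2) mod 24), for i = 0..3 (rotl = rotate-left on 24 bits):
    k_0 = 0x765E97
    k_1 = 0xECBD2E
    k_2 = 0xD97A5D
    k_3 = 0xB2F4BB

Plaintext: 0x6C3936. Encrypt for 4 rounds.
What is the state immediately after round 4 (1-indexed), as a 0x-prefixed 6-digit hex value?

0x4CFA2F

s_0 = plaintext = 0x6C3936
s_1 = Round(s_0, k_0) = 0x936BE2
s_2 = Round(s_1, k_1) = 0xBE21FA
s_3 = Round(s_2, k_2) = 0x1FA4CF
s_4 = Round(s_3, k_3) = 0x4CFA2F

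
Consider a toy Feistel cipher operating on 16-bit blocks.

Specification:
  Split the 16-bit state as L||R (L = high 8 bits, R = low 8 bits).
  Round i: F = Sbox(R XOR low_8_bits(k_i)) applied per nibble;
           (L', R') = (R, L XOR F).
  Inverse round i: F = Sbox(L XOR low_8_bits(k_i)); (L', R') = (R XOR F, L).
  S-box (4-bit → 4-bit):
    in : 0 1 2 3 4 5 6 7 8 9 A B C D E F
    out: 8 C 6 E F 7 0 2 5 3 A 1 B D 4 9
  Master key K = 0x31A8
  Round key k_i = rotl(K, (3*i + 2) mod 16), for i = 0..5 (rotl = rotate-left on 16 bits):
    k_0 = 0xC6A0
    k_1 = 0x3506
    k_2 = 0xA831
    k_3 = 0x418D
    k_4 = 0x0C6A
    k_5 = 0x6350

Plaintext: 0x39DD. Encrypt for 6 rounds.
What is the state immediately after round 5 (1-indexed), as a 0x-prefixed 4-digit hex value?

s_0 = plaintext = 0x39DD
s_1 = Round(s_0, k_0) = 0xDD14
s_2 = Round(s_1, k_1) = 0x141B
s_3 = Round(s_2, k_2) = 0x1B7E
s_4 = Round(s_3, k_3) = 0x7E85
s_5 = Round(s_4, k_4) = 0x8537
s_6 = Round(s_5, k_5) = 0x3787

0x8537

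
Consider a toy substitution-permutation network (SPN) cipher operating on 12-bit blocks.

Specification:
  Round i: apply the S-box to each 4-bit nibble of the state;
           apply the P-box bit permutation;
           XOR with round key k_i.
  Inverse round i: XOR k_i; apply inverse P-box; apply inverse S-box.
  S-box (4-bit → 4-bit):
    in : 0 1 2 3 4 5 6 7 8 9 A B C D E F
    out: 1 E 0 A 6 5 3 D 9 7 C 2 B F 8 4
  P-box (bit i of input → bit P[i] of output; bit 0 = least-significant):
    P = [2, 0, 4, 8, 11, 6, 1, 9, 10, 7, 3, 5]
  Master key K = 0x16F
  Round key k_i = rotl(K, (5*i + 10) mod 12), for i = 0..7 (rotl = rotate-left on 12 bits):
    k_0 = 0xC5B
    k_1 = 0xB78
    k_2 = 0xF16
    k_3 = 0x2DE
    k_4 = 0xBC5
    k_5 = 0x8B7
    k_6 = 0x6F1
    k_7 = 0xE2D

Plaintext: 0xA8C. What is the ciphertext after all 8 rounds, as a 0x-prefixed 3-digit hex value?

s_0 = plaintext = 0xA8C
s_1 = Round(s_0, k_0) = 0x776
s_2 = Round(s_1, k_1) = 0x557
s_3 = Round(s_2, k_2) = 0x208
s_4 = Round(s_3, k_3) = 0xBDA
s_5 = Round(s_4, k_4) = 0x017
s_6 = Round(s_5, k_5) = 0xFE1
s_7 = Round(s_6, k_6) = 0x5E8
s_8 = Round(s_7, k_7) = 0x921

0x921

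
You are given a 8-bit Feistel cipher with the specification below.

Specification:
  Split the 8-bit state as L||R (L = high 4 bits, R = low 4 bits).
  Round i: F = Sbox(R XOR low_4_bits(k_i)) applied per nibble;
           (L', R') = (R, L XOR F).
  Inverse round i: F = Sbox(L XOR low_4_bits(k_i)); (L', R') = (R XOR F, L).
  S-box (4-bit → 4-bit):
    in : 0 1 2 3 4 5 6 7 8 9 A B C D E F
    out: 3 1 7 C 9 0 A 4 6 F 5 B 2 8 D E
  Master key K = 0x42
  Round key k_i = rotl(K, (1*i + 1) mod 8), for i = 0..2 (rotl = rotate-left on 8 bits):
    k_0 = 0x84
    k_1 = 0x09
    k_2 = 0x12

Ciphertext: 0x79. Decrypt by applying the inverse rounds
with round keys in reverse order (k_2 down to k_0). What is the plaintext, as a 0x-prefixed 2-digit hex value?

0xA4

s_0 = ciphertext = 0x79
s_1 = InvRound(s_0, k_2) = 0x97
s_2 = InvRound(s_1, k_1) = 0x49
s_3 = InvRound(s_2, k_0) = 0xA4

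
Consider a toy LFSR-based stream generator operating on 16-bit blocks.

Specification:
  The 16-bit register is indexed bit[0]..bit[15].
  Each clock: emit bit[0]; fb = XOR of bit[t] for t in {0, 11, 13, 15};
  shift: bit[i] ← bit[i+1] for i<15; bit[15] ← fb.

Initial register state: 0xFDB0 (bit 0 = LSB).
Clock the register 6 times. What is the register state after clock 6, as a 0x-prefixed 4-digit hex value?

0xBFF6

reg_0 = 0xFDB0
clock 1: out=0, reg = 0xFED8
clock 2: out=0, reg = 0xFF6C
clock 3: out=0, reg = 0xFFB6
clock 4: out=0, reg = 0xFFDB
clock 5: out=1, reg = 0x7FED
clock 6: out=1, reg = 0xBFF6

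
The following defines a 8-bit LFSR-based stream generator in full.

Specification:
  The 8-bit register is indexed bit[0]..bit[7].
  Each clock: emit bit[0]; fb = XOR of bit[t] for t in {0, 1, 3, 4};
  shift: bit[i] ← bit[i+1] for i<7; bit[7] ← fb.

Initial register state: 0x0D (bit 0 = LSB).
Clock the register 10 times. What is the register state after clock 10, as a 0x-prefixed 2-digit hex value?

reg_0 = 0x0D
clock 1: out=1, reg = 0x06
clock 2: out=0, reg = 0x83
clock 3: out=1, reg = 0x41
clock 4: out=1, reg = 0xA0
clock 5: out=0, reg = 0x50
clock 6: out=0, reg = 0xA8
clock 7: out=0, reg = 0xD4
clock 8: out=0, reg = 0xEA
clock 9: out=0, reg = 0x75
clock 10: out=1, reg = 0x3A

0x3A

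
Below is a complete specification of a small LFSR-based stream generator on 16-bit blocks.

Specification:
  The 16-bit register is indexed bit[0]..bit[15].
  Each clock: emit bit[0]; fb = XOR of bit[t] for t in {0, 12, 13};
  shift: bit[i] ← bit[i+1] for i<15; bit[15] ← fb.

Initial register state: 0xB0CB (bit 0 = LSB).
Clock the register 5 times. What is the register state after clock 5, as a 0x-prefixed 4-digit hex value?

0xED86

reg_0 = 0xB0CB
clock 1: out=1, reg = 0xD865
clock 2: out=1, reg = 0x6C32
clock 3: out=0, reg = 0xB619
clock 4: out=1, reg = 0xDB0C
clock 5: out=0, reg = 0xED86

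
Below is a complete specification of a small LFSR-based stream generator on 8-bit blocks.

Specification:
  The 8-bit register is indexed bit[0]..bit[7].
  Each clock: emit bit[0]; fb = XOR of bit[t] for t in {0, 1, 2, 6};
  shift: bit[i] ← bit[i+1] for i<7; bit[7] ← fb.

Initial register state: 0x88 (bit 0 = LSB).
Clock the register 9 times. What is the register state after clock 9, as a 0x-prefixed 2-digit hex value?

0xCE

reg_0 = 0x88
clock 1: out=0, reg = 0x44
clock 2: out=0, reg = 0x22
clock 3: out=0, reg = 0x91
clock 4: out=1, reg = 0xC8
clock 5: out=0, reg = 0xE4
clock 6: out=0, reg = 0x72
clock 7: out=0, reg = 0x39
clock 8: out=1, reg = 0x9C
clock 9: out=0, reg = 0xCE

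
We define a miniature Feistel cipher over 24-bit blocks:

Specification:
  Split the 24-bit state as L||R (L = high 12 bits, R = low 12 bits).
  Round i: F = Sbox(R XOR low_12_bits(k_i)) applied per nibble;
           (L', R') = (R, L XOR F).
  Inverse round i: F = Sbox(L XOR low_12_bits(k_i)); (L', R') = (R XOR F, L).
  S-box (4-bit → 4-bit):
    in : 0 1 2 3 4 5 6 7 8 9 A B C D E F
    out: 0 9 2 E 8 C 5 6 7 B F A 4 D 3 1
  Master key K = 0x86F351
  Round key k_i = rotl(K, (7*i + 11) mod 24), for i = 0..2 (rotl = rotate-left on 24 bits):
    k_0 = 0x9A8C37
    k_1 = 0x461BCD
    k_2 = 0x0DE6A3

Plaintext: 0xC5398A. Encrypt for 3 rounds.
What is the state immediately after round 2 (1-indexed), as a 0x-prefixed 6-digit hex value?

0x0FE364

s_0 = plaintext = 0xC5398A
s_1 = Round(s_0, k_0) = 0x98A0FE
s_2 = Round(s_1, k_1) = 0x0FE364
s_3 = Round(s_2, k_2) = 0x364CB8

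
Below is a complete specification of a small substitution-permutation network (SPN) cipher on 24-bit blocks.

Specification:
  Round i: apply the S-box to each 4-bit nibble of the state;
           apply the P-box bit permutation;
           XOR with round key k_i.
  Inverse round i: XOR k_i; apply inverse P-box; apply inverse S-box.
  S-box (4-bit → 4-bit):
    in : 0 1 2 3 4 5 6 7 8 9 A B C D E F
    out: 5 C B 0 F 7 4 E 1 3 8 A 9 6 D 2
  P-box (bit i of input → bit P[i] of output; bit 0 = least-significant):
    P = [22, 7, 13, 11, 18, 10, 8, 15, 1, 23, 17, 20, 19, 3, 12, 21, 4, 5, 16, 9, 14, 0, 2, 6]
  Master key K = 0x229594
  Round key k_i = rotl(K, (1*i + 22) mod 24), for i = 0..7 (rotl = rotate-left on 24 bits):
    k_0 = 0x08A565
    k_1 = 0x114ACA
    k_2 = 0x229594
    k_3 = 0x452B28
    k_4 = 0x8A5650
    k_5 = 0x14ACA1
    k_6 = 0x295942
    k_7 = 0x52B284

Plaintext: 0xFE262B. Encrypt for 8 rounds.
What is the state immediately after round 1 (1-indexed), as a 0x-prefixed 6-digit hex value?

s_0 = plaintext = 0xFE262B
s_1 = Round(s_0, k_0) = 0x272BFC
s_2 = Round(s_1, k_1) = 0xE804A3
s_3 = Round(s_2, k_2) = 0xB845C2
s_4 = Round(s_3, k_3) = 0xABB3F3
s_5 = Round(s_4, k_4) = 0xAA5038
s_6 = Round(s_5, k_5) = 0x5EBEEB
s_7 = Round(s_6, k_6) = 0x1E92DD
s_8 = Round(s_7, k_7) = 0xCB955A

0x272BFC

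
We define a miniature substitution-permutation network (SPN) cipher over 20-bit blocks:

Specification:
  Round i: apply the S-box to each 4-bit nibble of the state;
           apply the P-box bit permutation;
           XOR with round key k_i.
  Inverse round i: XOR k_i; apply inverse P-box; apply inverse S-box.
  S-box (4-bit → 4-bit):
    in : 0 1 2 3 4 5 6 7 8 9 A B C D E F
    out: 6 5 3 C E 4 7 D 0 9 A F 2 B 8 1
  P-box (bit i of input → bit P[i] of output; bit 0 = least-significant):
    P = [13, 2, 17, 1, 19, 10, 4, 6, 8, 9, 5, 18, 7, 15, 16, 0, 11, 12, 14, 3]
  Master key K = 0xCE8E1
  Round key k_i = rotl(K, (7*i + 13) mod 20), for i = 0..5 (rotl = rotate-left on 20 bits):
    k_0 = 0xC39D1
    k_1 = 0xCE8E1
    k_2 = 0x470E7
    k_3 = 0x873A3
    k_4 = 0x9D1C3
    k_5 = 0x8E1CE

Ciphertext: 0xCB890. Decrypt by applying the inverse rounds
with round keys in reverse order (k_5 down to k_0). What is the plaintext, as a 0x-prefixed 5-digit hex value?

0x03447

s_0 = ciphertext = 0xCB890
s_1 = InvRound(s_0, k_5) = 0xB893A
s_2 = InvRound(s_1, k_4) = 0xB9535
s_3 = InvRound(s_2, k_3) = 0x56C0B
s_4 = InvRound(s_3, k_2) = 0xD15AC
s_5 = InvRound(s_4, k_1) = 0xB4FA2
s_6 = InvRound(s_5, k_0) = 0x03447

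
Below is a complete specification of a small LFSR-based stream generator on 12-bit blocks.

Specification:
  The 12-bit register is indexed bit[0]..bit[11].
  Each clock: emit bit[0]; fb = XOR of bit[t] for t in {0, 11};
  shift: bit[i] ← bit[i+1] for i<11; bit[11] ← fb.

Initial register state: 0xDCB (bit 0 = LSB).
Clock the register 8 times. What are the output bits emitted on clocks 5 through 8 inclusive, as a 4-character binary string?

0011

reg_0 = 0xDCB
clock 1: out=1, reg = 0x6E5
clock 2: out=1, reg = 0xB72
clock 3: out=0, reg = 0xDB9
clock 4: out=1, reg = 0x6DC
clock 5: out=0, reg = 0x36E
clock 6: out=0, reg = 0x1B7
clock 7: out=1, reg = 0x8DB
clock 8: out=1, reg = 0x46D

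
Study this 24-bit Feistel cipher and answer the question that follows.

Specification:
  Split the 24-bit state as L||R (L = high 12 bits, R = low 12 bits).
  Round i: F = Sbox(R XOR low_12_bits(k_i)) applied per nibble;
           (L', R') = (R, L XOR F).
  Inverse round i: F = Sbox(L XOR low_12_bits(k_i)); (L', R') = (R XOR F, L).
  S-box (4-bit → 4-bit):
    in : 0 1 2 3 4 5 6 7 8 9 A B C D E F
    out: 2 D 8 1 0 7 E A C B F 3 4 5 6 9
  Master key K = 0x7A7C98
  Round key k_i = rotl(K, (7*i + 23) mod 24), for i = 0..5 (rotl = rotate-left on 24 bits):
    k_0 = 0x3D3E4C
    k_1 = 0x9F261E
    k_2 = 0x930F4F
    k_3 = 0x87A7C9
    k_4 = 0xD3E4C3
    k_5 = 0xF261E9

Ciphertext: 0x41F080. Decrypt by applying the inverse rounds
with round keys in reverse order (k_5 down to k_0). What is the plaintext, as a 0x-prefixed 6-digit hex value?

s_0 = ciphertext = 0x41F080
s_1 = InvRound(s_0, k_5) = 0x71E41F
s_2 = InvRound(s_1, k_4) = 0x54A71E
s_3 = InvRound(s_2, k_3) = 0xFDF54A
s_4 = InvRound(s_3, k_2) = 0x7F8FDF
s_5 = InvRound(s_4, k_1) = 0x2B17F8
s_6 = InvRound(s_5, k_0) = 0x36D2B1

0x36D2B1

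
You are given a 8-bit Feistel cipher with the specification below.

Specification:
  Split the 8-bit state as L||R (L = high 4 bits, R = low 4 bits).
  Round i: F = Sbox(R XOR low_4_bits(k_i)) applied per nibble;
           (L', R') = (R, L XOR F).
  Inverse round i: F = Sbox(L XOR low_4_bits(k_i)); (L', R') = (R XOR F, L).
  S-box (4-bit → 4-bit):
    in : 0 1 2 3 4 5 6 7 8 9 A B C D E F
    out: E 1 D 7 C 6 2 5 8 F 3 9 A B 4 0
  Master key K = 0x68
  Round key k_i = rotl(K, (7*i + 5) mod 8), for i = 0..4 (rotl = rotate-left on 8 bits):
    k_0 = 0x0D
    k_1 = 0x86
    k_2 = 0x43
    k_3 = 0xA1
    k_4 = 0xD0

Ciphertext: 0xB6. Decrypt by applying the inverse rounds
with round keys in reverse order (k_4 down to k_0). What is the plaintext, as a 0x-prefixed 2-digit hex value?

0x38

s_0 = ciphertext = 0xB6
s_1 = InvRound(s_0, k_4) = 0xFB
s_2 = InvRound(s_1, k_3) = 0xFF
s_3 = InvRound(s_2, k_2) = 0x5F
s_4 = InvRound(s_3, k_1) = 0x85
s_5 = InvRound(s_4, k_0) = 0x38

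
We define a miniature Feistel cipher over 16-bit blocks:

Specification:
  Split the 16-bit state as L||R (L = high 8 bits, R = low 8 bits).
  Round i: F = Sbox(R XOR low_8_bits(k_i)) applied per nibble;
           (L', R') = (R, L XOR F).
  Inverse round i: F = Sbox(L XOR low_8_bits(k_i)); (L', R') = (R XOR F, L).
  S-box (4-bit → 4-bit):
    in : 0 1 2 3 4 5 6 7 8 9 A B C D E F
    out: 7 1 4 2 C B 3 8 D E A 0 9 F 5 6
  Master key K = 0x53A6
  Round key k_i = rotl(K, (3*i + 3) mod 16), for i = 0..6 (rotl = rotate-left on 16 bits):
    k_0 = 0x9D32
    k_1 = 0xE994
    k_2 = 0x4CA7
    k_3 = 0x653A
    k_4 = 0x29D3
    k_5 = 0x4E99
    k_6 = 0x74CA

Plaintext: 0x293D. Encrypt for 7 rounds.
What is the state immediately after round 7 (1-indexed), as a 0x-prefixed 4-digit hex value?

s_0 = plaintext = 0x293D
s_1 = Round(s_0, k_0) = 0x3D5F
s_2 = Round(s_1, k_1) = 0x5FAD
s_3 = Round(s_2, k_2) = 0xAD25
s_4 = Round(s_3, k_3) = 0x25BB
s_5 = Round(s_4, k_4) = 0xBB18
s_6 = Round(s_5, k_5) = 0x186A
s_7 = Round(s_6, k_6) = 0x6ABF

0x6ABF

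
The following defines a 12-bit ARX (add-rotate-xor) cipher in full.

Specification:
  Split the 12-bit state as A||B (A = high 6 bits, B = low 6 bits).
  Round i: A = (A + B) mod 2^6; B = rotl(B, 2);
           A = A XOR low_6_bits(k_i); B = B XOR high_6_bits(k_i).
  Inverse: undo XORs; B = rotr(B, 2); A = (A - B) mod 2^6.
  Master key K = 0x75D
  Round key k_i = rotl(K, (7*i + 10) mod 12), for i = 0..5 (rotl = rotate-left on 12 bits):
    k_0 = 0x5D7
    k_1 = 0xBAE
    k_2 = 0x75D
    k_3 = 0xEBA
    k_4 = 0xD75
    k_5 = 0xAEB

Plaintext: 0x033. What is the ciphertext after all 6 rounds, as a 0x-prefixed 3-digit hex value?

0xDF3

s_0 = plaintext = 0x033
s_1 = Round(s_0, k_0) = 0x918
s_2 = Round(s_1, k_1) = 0x48F
s_3 = Round(s_2, k_2) = 0xF21
s_4 = Round(s_3, k_3) = 0x9FC
s_5 = Round(s_4, k_4) = 0x586
s_6 = Round(s_5, k_5) = 0xDF3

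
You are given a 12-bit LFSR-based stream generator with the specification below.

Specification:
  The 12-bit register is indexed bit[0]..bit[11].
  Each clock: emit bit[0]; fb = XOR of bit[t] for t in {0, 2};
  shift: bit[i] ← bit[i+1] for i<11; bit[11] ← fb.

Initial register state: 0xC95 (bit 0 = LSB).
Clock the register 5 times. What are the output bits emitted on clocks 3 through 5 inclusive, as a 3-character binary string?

101

reg_0 = 0xC95
clock 1: out=1, reg = 0x64A
clock 2: out=0, reg = 0x325
clock 3: out=1, reg = 0x192
clock 4: out=0, reg = 0x0C9
clock 5: out=1, reg = 0x864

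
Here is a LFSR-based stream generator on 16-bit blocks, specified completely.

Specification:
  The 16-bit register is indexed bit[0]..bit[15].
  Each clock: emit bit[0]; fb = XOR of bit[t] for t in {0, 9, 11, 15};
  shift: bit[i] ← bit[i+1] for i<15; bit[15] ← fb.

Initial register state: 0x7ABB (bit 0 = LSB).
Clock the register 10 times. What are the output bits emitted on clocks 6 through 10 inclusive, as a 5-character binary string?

10101

reg_0 = 0x7ABB
clock 1: out=1, reg = 0xBD5D
clock 2: out=1, reg = 0xDEAE
clock 3: out=0, reg = 0xEF57
clock 4: out=1, reg = 0x77AB
clock 5: out=1, reg = 0x3BD5
clock 6: out=1, reg = 0x9DEA
clock 7: out=0, reg = 0x4EF5
clock 8: out=1, reg = 0xA77A
clock 9: out=0, reg = 0x53BD
clock 10: out=1, reg = 0x29DE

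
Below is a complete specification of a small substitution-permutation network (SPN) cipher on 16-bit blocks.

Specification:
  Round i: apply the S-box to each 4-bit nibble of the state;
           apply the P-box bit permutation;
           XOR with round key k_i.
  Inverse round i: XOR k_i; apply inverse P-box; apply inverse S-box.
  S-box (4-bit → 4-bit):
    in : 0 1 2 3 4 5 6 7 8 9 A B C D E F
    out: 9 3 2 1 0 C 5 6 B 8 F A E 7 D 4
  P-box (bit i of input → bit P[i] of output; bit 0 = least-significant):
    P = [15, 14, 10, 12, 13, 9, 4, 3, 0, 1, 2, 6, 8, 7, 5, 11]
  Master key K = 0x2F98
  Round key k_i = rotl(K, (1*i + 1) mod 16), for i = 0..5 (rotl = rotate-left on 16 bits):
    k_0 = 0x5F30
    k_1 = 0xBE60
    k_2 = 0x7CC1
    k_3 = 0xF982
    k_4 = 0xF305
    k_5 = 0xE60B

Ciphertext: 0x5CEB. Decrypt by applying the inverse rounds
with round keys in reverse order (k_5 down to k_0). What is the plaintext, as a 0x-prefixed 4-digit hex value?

s_0 = ciphertext = 0x5CEB
s_1 = InvRound(s_0, k_5) = 0xC910
s_2 = InvRound(s_1, k_4) = 0x96D9
s_3 = InvRound(s_2, k_3) = 0x08A7
s_4 = InvRound(s_3, k_2) = 0xFC3C
s_5 = InvRound(s_4, k_1) = 0x45C2
s_6 = InvRound(s_5, k_0) = 0xCB79

0xCB79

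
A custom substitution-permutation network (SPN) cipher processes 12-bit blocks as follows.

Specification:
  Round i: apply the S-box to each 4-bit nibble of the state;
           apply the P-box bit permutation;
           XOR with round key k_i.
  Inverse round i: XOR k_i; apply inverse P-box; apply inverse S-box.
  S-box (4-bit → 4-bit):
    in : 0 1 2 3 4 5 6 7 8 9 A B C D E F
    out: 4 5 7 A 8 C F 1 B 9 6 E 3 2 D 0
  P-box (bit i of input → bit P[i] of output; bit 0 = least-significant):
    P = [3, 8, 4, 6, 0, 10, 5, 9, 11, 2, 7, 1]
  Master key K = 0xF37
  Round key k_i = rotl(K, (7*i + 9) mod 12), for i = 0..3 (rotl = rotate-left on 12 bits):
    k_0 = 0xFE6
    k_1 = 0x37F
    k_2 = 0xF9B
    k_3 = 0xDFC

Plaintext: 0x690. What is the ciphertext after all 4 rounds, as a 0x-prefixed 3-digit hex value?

s_0 = plaintext = 0x690
s_1 = Round(s_0, k_0) = 0x571
s_2 = Round(s_1, k_1) = 0x3E4
s_3 = Round(s_2, k_2) = 0xDFC
s_4 = Round(s_3, k_3) = 0xCF0

0xCF0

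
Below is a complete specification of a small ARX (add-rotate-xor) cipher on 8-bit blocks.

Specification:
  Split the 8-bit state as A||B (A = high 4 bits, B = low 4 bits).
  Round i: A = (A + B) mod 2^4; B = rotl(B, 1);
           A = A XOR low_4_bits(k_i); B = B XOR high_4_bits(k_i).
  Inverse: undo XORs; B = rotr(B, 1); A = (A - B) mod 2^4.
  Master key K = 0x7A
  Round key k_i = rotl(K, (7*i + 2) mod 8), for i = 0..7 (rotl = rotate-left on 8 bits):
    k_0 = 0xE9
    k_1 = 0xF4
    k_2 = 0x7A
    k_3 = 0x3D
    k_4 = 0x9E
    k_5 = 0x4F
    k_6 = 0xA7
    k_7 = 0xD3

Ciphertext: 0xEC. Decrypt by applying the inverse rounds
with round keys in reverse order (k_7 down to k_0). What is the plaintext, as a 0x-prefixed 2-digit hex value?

s_0 = ciphertext = 0xEC
s_1 = InvRound(s_0, k_7) = 0x58
s_2 = InvRound(s_1, k_6) = 0x11
s_3 = InvRound(s_2, k_5) = 0x4A
s_4 = InvRound(s_3, k_4) = 0x19
s_5 = InvRound(s_4, k_3) = 0x75
s_6 = InvRound(s_5, k_2) = 0xC1
s_7 = InvRound(s_6, k_1) = 0x17
s_8 = InvRound(s_7, k_0) = 0xCC

0xCC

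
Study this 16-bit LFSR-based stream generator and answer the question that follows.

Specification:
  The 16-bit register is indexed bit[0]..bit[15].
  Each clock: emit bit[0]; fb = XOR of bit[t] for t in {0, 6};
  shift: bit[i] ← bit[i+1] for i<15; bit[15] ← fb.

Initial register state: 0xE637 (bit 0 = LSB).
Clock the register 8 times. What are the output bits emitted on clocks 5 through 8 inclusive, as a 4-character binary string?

reg_0 = 0xE637
clock 1: out=1, reg = 0xF31B
clock 2: out=1, reg = 0xF98D
clock 3: out=1, reg = 0xFCC6
clock 4: out=0, reg = 0xFE63
clock 5: out=1, reg = 0x7F31
clock 6: out=1, reg = 0xBF98
clock 7: out=0, reg = 0x5FCC
clock 8: out=0, reg = 0xAFE6

1100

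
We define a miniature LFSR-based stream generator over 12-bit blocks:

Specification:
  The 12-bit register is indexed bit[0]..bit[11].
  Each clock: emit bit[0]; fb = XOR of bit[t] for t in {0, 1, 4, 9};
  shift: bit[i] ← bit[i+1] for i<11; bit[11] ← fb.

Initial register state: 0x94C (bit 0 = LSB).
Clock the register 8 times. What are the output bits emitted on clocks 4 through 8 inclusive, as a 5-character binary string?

reg_0 = 0x94C
clock 1: out=0, reg = 0x4A6
clock 2: out=0, reg = 0xA53
clock 3: out=1, reg = 0x529
clock 4: out=1, reg = 0xA94
clock 5: out=0, reg = 0x54A
clock 6: out=0, reg = 0xAA5
clock 7: out=1, reg = 0x552
clock 8: out=0, reg = 0x2A9

10010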